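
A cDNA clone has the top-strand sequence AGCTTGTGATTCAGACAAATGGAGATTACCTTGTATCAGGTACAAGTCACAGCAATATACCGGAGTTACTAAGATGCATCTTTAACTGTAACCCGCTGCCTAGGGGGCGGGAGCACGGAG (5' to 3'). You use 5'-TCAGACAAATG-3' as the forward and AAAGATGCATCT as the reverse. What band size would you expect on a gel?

Forward primer TCAGACAAATG is found on the top strand at positions 11–21.
The reverse primer's reverse complement is AGATGCATCTTT, which matches the template at positions 72–83.
Product length = (reverse-primer end) − (forward-primer start) + 1 = 83 − 11 + 1 = 73 bp.

73 bp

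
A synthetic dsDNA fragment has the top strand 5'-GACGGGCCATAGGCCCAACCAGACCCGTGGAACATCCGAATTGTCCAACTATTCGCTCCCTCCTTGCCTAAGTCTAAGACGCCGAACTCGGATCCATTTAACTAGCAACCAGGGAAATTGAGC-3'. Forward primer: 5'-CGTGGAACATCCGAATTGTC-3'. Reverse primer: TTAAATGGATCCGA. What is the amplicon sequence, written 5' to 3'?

Scanning the template, CGTGGAACATCCGAATTGTC occurs at positions 26–45; this primer anneals to the bottom strand there with its 3' end pointing downstream.
Reverse complement of the reverse primer: TCGGATCCATTTAA. This occurs on the top strand at positions 88–101.
The product is the template from position 26 through 101 (76 bp).

5'-CGTGGAACATCCGAATTGTCCAACTATTCGCTCCCTCCTTGCCTAAGTCTAAGACGCCGAACTCGGATCCATTTAA-3'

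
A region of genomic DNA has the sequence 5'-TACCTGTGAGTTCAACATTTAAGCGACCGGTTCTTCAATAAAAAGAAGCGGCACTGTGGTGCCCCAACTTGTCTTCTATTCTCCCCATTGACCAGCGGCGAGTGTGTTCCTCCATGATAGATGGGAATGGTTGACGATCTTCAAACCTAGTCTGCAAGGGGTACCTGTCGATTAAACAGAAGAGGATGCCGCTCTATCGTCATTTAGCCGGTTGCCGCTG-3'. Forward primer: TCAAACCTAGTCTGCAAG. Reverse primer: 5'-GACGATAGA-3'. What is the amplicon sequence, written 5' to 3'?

Forward primer TCAAACCTAGTCTGCAAG is found on the top strand at positions 141–158.
Taking the reverse complement of GACGATAGA gives TCTATCGTC, found at positions 193–201 on the template; the primer anneals here to the top strand with its 3' end pointing upstream.
The product is the template from position 141 through 201 (61 bp).

5'-TCAAACCTAGTCTGCAAGGGGTACCTGTCGATTAAACAGAAGAGGATGCCGCTCTATCGTC-3'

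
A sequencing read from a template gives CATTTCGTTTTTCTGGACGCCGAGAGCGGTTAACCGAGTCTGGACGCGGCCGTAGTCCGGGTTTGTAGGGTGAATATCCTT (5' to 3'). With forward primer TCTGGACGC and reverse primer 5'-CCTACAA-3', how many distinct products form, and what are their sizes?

Two products: 58 bp, 31 bp

The forward primer TCTGGACGC matches the top strand at positions 12–20, 39–47.
The reverse primer's reverse complement is TTGTAGG, matching at positions 63–69.
Each forward site pairs with the reverse site to give a product ending at position 69: sizes 58, 31 bp.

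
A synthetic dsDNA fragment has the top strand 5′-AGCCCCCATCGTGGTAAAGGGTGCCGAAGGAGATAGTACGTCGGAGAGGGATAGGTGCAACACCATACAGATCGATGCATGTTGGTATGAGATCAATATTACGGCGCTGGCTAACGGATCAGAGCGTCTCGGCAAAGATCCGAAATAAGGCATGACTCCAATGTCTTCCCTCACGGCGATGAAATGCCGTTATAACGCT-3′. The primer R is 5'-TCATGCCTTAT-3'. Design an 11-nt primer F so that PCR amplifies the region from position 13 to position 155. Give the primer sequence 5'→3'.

5'-GGTAAAGGGTG-3'

The reverse primer's reverse complement ATAAGGCATGA matches the template at positions 145–155; the product starts at position 13.
The forward primer is identical to the top strand over positions 13–23: GGTAAAGGGTG.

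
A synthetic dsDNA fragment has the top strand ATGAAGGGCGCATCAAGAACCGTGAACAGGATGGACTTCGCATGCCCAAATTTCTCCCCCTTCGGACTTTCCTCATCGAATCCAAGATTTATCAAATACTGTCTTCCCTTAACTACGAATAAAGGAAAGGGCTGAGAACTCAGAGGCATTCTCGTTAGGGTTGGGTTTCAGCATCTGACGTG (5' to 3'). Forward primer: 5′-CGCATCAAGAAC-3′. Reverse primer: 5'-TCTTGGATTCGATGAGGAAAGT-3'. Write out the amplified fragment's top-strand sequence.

Forward primer CGCATCAAGAAC is found on the top strand at positions 9–20.
The reverse primer's reverse complement is ACTTTCCTCATCGAATCCAAGA, which matches the template at positions 66–87.
The product is the template from position 9 through 87 (79 bp).

5'-CGCATCAAGAACCGTGAACAGGATGGACTTCGCATGCCCAAATTTCTCCCCCTTCGGACTTTCCTCATCGAATCCAAGA-3'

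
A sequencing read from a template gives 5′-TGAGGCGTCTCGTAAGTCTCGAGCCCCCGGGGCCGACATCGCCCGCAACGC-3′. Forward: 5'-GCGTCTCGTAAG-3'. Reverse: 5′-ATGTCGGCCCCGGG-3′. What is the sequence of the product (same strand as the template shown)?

Forward primer GCGTCTCGTAAG is found on the top strand at positions 5–16.
Taking the reverse complement of ATGTCGGCCCCGGG gives CCCGGGGCCGACAT, found at positions 26–39 on the template; the primer anneals here to the top strand with its 3' end pointing upstream.
The product is the template from position 5 through 39 (35 bp).

5'-GCGTCTCGTAAGTCTCGAGCCCCCGGGGCCGACAT-3'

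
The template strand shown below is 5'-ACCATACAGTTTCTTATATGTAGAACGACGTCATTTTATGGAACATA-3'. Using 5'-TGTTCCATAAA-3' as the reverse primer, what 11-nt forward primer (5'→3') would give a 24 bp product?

5'-AGAACGACGTC-3'

The reverse primer's reverse complement TTTATGGAACA matches the template at positions 35–45, so the product ends at position 45.
A 24 bp product then starts at position 45 − 24 + 1 = 22.
The forward primer is identical to the top strand there: AGAACGACGTC.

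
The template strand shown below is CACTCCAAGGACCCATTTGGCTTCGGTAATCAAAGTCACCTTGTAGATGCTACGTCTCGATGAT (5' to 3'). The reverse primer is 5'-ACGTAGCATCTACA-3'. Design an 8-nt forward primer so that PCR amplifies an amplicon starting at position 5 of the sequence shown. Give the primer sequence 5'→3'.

5'-CCAAGGAC-3'

The reverse primer's reverse complement TGTAGATGCTACGT matches the template at positions 42–55; the product starts at position 5.
The forward primer is identical to the top strand over positions 5–12: CCAAGGAC.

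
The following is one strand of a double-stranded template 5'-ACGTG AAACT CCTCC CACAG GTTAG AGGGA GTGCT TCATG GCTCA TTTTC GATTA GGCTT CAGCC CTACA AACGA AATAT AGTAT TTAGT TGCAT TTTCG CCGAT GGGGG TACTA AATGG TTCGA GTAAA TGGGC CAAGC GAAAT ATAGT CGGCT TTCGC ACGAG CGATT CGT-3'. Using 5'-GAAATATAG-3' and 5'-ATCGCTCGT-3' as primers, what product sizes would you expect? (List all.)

96 bp, 29 bp

The forward primer GAAATATAG matches the top strand at positions 74–82, 141–149.
The reverse primer's reverse complement is ACGAGCGAT, matching at positions 161–169.
Each forward site pairs with the reverse site to give a product ending at position 169: sizes 96, 29 bp.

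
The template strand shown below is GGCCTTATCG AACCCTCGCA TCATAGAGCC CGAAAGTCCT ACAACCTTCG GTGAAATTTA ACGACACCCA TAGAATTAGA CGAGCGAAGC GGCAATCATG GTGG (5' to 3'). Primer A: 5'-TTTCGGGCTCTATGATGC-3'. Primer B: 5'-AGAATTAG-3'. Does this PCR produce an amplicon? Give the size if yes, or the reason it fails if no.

Primer A (TTTCGGGCTCTATGATGC) has reverse complement GCATCATAGAGCCCGAAA, which matches the top strand at positions 18–35; primer A anneals to the top strand there with its 3' end pointing upstream toward position 18.
Primer B (AGAATTAG) matches the top strand directly at positions 72–79; it anneals to the bottom strand with its 3' end pointing downstream toward position 79.
The 3' ends diverge (primer A extends toward position 1, primer B toward position 104), so the primers never converge on a shared product.

No product — the primers' 3' ends point away from each other.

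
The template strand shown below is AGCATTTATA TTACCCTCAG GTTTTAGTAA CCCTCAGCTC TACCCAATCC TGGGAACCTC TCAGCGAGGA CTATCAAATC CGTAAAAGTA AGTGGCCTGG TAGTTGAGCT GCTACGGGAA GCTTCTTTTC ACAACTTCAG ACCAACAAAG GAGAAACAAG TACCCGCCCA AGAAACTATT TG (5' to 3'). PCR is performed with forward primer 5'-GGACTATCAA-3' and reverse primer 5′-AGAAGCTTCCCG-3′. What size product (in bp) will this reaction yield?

59 bp

The forward primer matches the template at positions 68–77.
Taking the reverse complement of AGAAGCTTCCCG gives CGGGAAGCTTCT, found at positions 115–126 on the template; the primer anneals here to the top strand with its 3' end pointing upstream.
Amplicon spans positions 68–126: 59 bp.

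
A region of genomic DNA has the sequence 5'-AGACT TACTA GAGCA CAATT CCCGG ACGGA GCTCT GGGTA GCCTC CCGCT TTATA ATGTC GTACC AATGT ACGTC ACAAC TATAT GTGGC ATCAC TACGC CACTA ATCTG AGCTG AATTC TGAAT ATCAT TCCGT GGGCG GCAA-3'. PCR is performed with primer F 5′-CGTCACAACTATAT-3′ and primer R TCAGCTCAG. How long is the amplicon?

45 bp

The forward primer matches the template at positions 72–85.
The reverse primer's reverse complement is CTGAGCTGA, which matches the template at positions 108–116.
Product length = (reverse-primer end) − (forward-primer start) + 1 = 116 − 72 + 1 = 45 bp.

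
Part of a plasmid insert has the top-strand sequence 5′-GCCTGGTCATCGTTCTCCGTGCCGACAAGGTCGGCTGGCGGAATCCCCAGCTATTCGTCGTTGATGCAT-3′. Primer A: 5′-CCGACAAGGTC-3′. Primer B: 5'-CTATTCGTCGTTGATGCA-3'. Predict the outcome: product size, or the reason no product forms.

No product — both primers anneal to the same strand and extend in the same direction.

Primer A (CCGACAAGGTC) matches the top strand at positions 22–32 (3' end points downstream).
Primer B (CTATTCGTCGTTGATGCA) also matches the top strand directly, at positions 51–68 — its reverse complement TGCATCAACGACGAATAG is not present.
Both primers anneal to the bottom strand with 3' ends pointing the same way, so neither can prime synthesis back toward the other.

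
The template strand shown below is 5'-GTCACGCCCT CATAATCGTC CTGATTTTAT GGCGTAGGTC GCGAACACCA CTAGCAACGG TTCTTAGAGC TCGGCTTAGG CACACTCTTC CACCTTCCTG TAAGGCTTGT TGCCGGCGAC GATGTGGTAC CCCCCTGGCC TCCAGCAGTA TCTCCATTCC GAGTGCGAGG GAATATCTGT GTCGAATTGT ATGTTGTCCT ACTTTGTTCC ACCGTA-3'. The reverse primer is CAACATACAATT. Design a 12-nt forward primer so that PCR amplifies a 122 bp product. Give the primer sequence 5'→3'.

5'-CTTAGGCACACT-3'

The reverse primer's reverse complement AATTGTATGTTG matches the template at positions 185–196, so the product ends at position 196.
A 122 bp product then starts at position 196 − 122 + 1 = 75.
The forward primer is identical to the top strand there: CTTAGGCACACT.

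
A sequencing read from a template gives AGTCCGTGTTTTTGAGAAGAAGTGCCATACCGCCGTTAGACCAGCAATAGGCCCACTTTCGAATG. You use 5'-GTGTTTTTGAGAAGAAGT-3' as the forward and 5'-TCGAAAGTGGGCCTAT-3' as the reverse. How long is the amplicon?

The forward primer matches the template at positions 6–23.
The reverse primer's reverse complement is ATAGGCCCACTTTCGA, which matches the template at positions 47–62.
Product length = (reverse-primer end) − (forward-primer start) + 1 = 62 − 6 + 1 = 57 bp.

57 bp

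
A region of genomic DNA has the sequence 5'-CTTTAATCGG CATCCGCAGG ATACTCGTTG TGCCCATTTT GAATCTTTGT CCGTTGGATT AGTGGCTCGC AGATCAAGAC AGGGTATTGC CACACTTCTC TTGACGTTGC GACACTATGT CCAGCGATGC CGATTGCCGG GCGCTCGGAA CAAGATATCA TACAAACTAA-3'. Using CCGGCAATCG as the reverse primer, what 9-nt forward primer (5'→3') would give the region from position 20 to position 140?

The reverse primer's reverse complement CGATTGCCGG matches the template at positions 131–140; the product starts at position 20.
The forward primer is identical to the top strand over positions 20–28: GATACTCGT.

5'-GATACTCGT-3'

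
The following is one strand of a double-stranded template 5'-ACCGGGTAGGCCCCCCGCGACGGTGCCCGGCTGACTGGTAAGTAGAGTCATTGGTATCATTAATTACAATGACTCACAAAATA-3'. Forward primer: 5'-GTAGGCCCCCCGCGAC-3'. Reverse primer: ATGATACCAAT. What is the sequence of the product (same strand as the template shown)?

5'-GTAGGCCCCCCGCGACGGTGCCCGGCTGACTGGTAAGTAGAGTCATTGGTATCAT-3'

The forward primer matches the template at positions 6–21.
Taking the reverse complement of ATGATACCAAT gives ATTGGTATCAT, found at positions 50–60 on the template; the primer anneals here to the top strand with its 3' end pointing upstream.
The product is the template from position 6 through 60 (55 bp).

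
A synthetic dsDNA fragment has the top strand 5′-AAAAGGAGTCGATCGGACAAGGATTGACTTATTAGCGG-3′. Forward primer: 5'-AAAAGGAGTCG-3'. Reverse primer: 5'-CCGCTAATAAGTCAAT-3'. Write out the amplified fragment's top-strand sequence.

5'-AAAAGGAGTCGATCGGACAAGGATTGACTTATTAGCGG-3'

The forward primer matches the template at positions 1–11.
Reverse complement of the reverse primer: ATTGACTTATTAGCGG. This occurs on the top strand at positions 23–38.
The product is the template from position 1 through 38 (38 bp).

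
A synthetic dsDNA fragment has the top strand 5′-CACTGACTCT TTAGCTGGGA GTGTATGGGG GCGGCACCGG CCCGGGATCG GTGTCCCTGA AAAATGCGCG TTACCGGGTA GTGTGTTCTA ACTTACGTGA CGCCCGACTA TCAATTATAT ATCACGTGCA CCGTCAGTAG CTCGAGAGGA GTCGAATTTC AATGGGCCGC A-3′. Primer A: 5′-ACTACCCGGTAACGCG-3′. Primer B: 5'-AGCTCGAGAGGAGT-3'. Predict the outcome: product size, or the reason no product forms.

Primer A (ACTACCCGGTAACGCG) has reverse complement CGCGTTACCGGGTAGT, which matches the top strand at positions 67–82; primer A anneals to the top strand there with its 3' end pointing upstream toward position 67.
Primer B (AGCTCGAGAGGAGT) matches the top strand directly at positions 139–152; it anneals to the bottom strand with its 3' end pointing downstream toward position 152.
The 3' ends diverge (primer A extends toward position 1, primer B toward position 171), so the primers never converge on a shared product.

No product — the primers' 3' ends point away from each other.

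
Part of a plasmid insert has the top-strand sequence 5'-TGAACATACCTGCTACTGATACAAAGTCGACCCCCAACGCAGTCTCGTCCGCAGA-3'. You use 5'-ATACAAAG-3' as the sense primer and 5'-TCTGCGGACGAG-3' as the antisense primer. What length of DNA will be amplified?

Forward primer ATACAAAG is found on the top strand at positions 19–26.
The reverse primer's reverse complement is CTCGTCCGCAGA, which matches the template at positions 44–55.
The product runs from position 19 to position 55, so its length is 55 − 19 + 1 = 37 bp.

37 bp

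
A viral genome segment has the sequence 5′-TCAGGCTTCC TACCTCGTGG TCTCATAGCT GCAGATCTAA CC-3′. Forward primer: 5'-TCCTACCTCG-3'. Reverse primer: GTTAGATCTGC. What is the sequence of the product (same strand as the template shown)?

5'-TCCTACCTCGTGGTCTCATAGCTGCAGATCTAAC-3'

Scanning the template, TCCTACCTCG occurs at positions 8–17; this primer anneals to the bottom strand there with its 3' end pointing downstream.
The reverse primer's reverse complement is GCAGATCTAAC, which matches the template at positions 31–41.
The product is the template from position 8 through 41 (34 bp).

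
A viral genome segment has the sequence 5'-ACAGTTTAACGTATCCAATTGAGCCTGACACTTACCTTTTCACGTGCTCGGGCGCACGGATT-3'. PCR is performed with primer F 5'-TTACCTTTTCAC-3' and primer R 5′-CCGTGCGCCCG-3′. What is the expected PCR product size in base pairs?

28 bp

The forward primer matches the template at positions 32–43.
The reverse primer's reverse complement is CGGGCGCACGG, which matches the template at positions 49–59.
The product runs from position 32 to position 59, so its length is 59 − 32 + 1 = 28 bp.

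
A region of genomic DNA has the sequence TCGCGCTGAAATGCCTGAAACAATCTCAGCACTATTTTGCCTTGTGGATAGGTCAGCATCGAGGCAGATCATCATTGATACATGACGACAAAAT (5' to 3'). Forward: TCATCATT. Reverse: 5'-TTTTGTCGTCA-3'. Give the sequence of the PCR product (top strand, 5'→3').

5'-TCATCATTGATACATGACGACAAAA-3'

Scanning the template, TCATCATT occurs at positions 69–76; this primer anneals to the bottom strand there with its 3' end pointing downstream.
Reverse complement of the reverse primer: TGACGACAAAA. This occurs on the top strand at positions 83–93.
The product is the template from position 69 through 93 (25 bp).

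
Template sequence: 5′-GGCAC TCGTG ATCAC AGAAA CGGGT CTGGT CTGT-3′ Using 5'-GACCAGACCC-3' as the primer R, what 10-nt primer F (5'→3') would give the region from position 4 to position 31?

The reverse primer's reverse complement GGGTCTGGTC matches the template at positions 22–31; the product starts at position 4.
The forward primer is identical to the top strand over positions 4–13: ACTCGTGATC.

5'-ACTCGTGATC-3'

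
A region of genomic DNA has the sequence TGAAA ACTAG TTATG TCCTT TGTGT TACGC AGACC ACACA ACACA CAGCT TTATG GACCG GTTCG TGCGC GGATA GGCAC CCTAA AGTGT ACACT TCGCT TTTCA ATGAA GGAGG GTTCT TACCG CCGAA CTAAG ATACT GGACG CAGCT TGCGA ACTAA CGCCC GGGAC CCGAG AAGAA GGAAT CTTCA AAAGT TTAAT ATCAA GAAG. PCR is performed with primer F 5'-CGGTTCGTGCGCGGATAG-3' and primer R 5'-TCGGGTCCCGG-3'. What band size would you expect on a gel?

Forward primer CGGTTCGTGCGCGGATAG is found on the top strand at positions 59–76.
Reverse complement of the reverse primer: CCGGGACCCGA. This occurs on the top strand at positions 164–174.
Product length = (reverse-primer end) − (forward-primer start) + 1 = 174 − 59 + 1 = 116 bp.

116 bp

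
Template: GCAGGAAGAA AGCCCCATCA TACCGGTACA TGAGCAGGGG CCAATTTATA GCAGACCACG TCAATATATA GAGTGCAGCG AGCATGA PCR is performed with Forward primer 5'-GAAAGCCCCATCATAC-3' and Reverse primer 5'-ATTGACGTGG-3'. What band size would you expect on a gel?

The forward primer matches the template at positions 8–23.
The reverse primer's reverse complement is CCACGTCAAT, which matches the template at positions 56–65.
The product runs from position 8 to position 65, so its length is 65 − 8 + 1 = 58 bp.

58 bp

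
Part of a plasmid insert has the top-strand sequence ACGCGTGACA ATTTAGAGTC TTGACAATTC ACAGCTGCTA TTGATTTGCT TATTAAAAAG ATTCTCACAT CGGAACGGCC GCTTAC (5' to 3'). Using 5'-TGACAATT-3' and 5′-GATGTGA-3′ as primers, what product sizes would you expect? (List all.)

66 bp, 50 bp

The forward primer TGACAATT matches the top strand at positions 6–13, 22–29.
The reverse primer's reverse complement is TCACATC, matching at positions 65–71.
Each forward site pairs with the reverse site to give a product ending at position 71: sizes 66, 50 bp.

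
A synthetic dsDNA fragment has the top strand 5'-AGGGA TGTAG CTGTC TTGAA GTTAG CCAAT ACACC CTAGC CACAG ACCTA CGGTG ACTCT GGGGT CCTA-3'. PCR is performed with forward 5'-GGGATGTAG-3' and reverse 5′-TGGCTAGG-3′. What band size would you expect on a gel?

The forward primer matches the template at positions 2–10.
Reverse complement of the reverse primer: CCTAGCCA. This occurs on the top strand at positions 35–42.
Amplicon spans positions 2–42: 41 bp.

41 bp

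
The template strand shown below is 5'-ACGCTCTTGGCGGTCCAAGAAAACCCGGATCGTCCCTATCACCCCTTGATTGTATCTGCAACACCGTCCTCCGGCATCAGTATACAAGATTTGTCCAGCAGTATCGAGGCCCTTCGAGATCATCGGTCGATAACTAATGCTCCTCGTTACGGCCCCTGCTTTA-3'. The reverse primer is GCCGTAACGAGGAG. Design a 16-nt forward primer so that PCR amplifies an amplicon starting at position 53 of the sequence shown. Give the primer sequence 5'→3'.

5'-TATCTGCAACACCGTC-3'

The reverse primer's reverse complement CTCCTCGTTACGGC matches the template at positions 140–153; the product starts at position 53.
The forward primer is identical to the top strand over positions 53–68: TATCTGCAACACCGTC.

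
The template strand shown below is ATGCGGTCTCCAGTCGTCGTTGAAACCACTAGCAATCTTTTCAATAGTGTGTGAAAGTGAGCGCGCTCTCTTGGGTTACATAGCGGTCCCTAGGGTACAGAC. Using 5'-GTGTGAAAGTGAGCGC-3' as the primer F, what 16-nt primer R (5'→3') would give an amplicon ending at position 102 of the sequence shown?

The forward primer binds at positions 49–64; the product's 3' end on the top strand is position 102.
The reverse primer anneals to the top strand over positions 87–102, i.e. to TCCCTAGGGTACAGAC.
Its sequence written 5'→3' is the reverse complement: GTCTGTACCCTAGGGA.

5'-GTCTGTACCCTAGGGA-3'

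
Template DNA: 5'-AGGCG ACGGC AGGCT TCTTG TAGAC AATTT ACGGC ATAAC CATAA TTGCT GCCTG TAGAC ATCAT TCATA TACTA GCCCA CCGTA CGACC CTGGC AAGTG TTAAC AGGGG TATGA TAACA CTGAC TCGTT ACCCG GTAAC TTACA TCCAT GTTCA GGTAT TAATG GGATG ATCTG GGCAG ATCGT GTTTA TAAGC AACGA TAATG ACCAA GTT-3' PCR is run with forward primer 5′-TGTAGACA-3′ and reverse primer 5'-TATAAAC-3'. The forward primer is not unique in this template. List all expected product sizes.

The forward primer TGTAGACA matches the top strand at positions 19–26, 54–61.
The reverse primer's reverse complement is GTTTATA, matching at positions 186–192.
Each forward site pairs with the reverse site to give a product ending at position 192: sizes 174, 139 bp.

174 bp, 139 bp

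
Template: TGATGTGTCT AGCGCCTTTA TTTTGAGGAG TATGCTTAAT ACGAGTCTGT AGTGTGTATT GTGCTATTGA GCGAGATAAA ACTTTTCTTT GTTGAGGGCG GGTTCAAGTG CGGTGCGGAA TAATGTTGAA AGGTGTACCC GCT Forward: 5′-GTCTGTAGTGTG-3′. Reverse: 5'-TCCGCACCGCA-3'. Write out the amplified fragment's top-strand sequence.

Forward primer GTCTGTAGTGTG is found on the top strand at positions 45–56.
Reverse complement of the reverse primer: TGCGGTGCGGA. This occurs on the top strand at positions 109–119.
The product is the template from position 45 through 119 (75 bp).

5'-GTCTGTAGTGTGTATTGTGCTATTGAGCGAGATAAAACTTTTCTTTGTTGAGGGCGGGTTCAAGTGCGGTGCGGA-3'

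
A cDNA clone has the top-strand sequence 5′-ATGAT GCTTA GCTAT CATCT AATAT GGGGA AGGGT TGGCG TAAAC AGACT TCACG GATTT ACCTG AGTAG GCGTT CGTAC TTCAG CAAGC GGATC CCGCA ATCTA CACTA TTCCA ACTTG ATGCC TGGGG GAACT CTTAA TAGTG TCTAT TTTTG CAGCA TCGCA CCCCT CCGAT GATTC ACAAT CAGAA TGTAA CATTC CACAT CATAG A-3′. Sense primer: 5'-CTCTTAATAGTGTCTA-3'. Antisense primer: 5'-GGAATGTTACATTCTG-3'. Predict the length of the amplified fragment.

Scanning the template, CTCTTAATAGTGTCTA occurs at positions 134–149; this primer anneals to the bottom strand there with its 3' end pointing downstream.
Reverse complement of the reverse primer: CAGAATGTAACATTCC. This occurs on the top strand at positions 186–201.
Amplicon spans positions 134–201: 68 bp.

68 bp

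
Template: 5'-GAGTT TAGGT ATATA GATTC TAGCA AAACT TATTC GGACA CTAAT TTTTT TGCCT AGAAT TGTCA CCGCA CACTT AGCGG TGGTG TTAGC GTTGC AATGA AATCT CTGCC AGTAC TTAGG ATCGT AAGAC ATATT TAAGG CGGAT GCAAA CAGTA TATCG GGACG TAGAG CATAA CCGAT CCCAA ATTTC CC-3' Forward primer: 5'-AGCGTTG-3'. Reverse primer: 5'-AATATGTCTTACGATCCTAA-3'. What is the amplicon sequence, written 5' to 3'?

5'-AGCGTTGCAATGAAATCTCTGCCAGTACTTAGGATCGTAAGACATATT-3'

The forward primer matches the template at positions 88–94.
Reverse complement of the reverse primer: TTAGGATCGTAAGACATATT. This occurs on the top strand at positions 116–135.
The product is the template from position 88 through 135 (48 bp).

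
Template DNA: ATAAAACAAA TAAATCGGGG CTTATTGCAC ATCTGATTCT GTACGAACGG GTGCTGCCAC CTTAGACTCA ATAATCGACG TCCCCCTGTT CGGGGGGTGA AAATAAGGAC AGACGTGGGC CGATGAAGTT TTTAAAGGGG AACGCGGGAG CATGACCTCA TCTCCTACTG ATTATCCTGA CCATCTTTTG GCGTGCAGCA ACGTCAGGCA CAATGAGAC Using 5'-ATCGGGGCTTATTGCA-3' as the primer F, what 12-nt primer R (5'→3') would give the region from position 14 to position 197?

5'-TGCACGCCAAAA-3'

The product's 3' end on the top strand is position 197.
The reverse primer anneals to the top strand over positions 186–197, i.e. to TTTTGGCGTGCA.
Its sequence written 5'→3' is the reverse complement: TGCACGCCAAAA.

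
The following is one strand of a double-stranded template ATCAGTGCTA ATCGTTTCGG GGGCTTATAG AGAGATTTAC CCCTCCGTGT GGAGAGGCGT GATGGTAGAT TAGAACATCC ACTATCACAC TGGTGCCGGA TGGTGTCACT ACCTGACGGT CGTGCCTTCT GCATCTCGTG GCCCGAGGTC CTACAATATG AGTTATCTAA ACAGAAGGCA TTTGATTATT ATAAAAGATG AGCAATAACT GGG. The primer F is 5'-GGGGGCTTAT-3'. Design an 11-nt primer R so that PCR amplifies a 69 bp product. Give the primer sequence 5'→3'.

The forward primer binds at positions 19–28, so a 69 bp product ends at position 19 + 69 − 1 = 87.
The reverse primer anneals to the top strand over positions 77–87, i.e. to ATCCACTATCA.
Its sequence written 5'→3' is the reverse complement: TGATAGTGGAT.

5'-TGATAGTGGAT-3'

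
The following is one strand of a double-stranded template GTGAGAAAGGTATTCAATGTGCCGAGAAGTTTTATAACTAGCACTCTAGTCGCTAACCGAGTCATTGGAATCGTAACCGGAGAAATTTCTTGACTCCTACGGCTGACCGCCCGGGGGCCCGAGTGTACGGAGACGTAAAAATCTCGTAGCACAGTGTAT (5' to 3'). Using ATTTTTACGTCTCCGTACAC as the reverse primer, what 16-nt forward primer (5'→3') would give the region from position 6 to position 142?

5'-AAAGGTATTCAATGTG-3'

The reverse primer's reverse complement GTGTACGGAGACGTAAAAAT matches the template at positions 123–142; the product starts at position 6.
The forward primer is identical to the top strand over positions 6–21: AAAGGTATTCAATGTG.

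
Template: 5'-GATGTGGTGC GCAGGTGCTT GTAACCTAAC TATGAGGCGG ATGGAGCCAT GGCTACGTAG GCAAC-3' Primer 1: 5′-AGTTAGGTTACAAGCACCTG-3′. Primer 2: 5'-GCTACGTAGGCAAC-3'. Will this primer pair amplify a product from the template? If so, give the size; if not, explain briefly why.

Primer 1 (AGTTAGGTTACAAGCACCTG) has reverse complement CAGGTGCTTGTAACCTAACT, which matches the top strand at positions 12–31; primer 1 anneals to the top strand there with its 3' end pointing upstream toward position 12.
Primer 2 (GCTACGTAGGCAAC) matches the top strand directly at positions 52–65; it anneals to the bottom strand with its 3' end pointing downstream toward position 65.
The 3' ends diverge (primer 1 extends toward position 1, primer 2 toward position 65), so the primers never converge on a shared product.

No product — the primers' 3' ends point away from each other.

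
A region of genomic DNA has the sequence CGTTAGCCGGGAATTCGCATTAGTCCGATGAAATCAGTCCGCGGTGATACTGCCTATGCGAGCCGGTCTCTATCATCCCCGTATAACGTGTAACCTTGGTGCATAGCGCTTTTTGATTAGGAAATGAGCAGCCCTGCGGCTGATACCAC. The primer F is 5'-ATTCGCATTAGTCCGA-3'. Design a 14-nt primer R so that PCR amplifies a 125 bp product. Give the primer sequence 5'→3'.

5'-GCAGGGCTGCTCAT-3'

The forward primer binds at positions 13–28, so a 125 bp product ends at position 13 + 125 − 1 = 137.
The reverse primer anneals to the top strand over positions 124–137, i.e. to ATGAGCAGCCCTGC.
Its sequence written 5'→3' is the reverse complement: GCAGGGCTGCTCAT.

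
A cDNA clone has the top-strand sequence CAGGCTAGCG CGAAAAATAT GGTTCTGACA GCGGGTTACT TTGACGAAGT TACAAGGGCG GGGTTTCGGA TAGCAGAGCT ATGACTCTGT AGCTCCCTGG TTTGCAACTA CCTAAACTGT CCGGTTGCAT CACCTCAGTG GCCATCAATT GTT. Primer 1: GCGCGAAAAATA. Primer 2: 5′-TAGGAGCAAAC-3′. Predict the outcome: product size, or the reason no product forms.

No product — primer 2 has no binding site in the template.

Primer 2 (TAGGAGCAAAC) does not match the top strand, and its reverse complement GTTTGCTCCTA does not match either.
With no annealing site for primer 2, no amplification occurs.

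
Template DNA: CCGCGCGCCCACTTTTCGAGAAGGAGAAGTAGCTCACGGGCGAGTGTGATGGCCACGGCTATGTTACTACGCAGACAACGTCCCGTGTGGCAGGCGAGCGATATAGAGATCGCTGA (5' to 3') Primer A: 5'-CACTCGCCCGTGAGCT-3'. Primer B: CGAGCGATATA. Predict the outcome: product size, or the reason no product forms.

Primer A (CACTCGCCCGTGAGCT) has reverse complement AGCTCACGGGCGAGTG, which matches the top strand at positions 31–46; primer A anneals to the top strand there with its 3' end pointing upstream toward position 31.
Primer B (CGAGCGATATA) matches the top strand directly at positions 95–105; it anneals to the bottom strand with its 3' end pointing downstream toward position 105.
The 3' ends diverge (primer A extends toward position 1, primer B toward position 116), so the primers never converge on a shared product.

No product — the primers' 3' ends point away from each other.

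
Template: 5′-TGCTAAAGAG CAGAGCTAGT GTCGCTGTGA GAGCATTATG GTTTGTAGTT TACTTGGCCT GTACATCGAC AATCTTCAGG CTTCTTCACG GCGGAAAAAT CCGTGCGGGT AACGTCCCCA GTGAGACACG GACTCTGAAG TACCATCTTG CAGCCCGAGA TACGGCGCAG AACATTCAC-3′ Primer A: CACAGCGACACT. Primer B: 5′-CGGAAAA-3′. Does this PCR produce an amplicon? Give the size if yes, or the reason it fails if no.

No product — the primers' 3' ends point away from each other.

Primer A (CACAGCGACACT) has reverse complement AGTGTCGCTGTG, which matches the top strand at positions 18–29; primer A anneals to the top strand there with its 3' end pointing upstream toward position 18.
Primer B (CGGAAAA) matches the top strand directly at positions 92–98; it anneals to the bottom strand with its 3' end pointing downstream toward position 98.
The 3' ends diverge (primer A extends toward position 1, primer B toward position 179), so the primers never converge on a shared product.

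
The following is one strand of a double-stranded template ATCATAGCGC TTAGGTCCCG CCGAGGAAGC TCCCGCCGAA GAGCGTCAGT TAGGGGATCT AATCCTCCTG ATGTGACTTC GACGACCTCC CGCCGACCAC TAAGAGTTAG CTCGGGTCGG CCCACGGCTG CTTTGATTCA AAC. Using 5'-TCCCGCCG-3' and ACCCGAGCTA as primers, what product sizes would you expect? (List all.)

The forward primer TCCCGCCG matches the top strand at positions 16–23, 31–38, 88–95.
The reverse primer's reverse complement is TAGCTCGGGT, matching at positions 108–117.
Each forward site pairs with the reverse site to give a product ending at position 117: sizes 102, 87, 30 bp.

102 bp, 87 bp, 30 bp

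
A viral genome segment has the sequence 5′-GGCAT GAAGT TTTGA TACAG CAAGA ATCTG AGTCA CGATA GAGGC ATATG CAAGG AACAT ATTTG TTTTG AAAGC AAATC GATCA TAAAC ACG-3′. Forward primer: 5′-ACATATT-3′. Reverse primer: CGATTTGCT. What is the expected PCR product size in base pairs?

Scanning the template, ACATATT occurs at positions 57–63; this primer anneals to the bottom strand there with its 3' end pointing downstream.
Reverse complement of the reverse primer: AGCAAATCG. This occurs on the top strand at positions 73–81.
Amplicon spans positions 57–81: 25 bp.

25 bp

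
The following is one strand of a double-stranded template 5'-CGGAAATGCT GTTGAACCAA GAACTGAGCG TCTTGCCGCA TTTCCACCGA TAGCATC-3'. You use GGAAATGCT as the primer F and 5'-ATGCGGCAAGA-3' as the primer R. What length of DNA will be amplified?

40 bp

Forward primer GGAAATGCT is found on the top strand at positions 2–10.
The reverse primer's reverse complement is TCTTGCCGCAT, which matches the template at positions 31–41.
The product runs from position 2 to position 41, so its length is 41 − 2 + 1 = 40 bp.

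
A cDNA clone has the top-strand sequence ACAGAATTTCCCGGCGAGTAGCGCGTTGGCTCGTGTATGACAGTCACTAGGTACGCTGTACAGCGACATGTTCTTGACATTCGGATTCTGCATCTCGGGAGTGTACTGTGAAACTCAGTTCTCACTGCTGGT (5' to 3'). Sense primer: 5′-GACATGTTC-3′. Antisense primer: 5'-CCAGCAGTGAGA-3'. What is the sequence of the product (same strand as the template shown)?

5'-GACATGTTCTTGACATTCGGATTCTGCATCTCGGGAGTGTACTGTGAAACTCAGTTCTCACTGCTGG-3'

Forward primer GACATGTTC is found on the top strand at positions 65–73.
Taking the reverse complement of CCAGCAGTGAGA gives TCTCACTGCTGG, found at positions 120–131 on the template; the primer anneals here to the top strand with its 3' end pointing upstream.
The product is the template from position 65 through 131 (67 bp).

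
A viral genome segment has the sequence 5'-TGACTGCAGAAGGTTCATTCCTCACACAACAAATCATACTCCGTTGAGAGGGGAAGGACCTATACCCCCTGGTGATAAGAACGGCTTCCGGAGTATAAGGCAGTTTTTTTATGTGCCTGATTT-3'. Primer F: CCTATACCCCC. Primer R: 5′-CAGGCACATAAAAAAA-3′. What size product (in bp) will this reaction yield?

The forward primer matches the template at positions 59–69.
Reverse complement of the reverse primer: TTTTTTTATGTGCCTG. This occurs on the top strand at positions 104–119.
The product runs from position 59 to position 119, so its length is 119 − 59 + 1 = 61 bp.

61 bp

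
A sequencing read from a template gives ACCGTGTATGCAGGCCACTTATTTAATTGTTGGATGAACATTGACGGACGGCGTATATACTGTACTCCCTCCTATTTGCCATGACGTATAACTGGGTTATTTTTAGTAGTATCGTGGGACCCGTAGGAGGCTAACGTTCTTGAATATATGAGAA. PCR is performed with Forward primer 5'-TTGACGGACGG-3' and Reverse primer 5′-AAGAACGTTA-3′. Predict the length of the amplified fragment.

Scanning the template, TTGACGGACGG occurs at positions 41–51; this primer anneals to the bottom strand there with its 3' end pointing downstream.
Reverse complement of the reverse primer: TAACGTTCTT. This occurs on the top strand at positions 132–141.
Product length = (reverse-primer end) − (forward-primer start) + 1 = 141 − 41 + 1 = 101 bp.

101 bp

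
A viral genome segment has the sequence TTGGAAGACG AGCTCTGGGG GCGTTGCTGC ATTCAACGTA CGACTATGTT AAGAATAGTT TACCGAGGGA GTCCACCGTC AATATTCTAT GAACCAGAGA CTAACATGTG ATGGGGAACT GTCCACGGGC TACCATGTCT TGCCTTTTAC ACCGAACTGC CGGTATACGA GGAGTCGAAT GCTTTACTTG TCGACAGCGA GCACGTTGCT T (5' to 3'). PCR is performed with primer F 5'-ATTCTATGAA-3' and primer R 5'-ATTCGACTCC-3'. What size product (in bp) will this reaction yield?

97 bp

Scanning the template, ATTCTATGAA occurs at positions 84–93; this primer anneals to the bottom strand there with its 3' end pointing downstream.
Reverse complement of the reverse primer: GGAGTCGAAT. This occurs on the top strand at positions 171–180.
The product runs from position 84 to position 180, so its length is 180 − 84 + 1 = 97 bp.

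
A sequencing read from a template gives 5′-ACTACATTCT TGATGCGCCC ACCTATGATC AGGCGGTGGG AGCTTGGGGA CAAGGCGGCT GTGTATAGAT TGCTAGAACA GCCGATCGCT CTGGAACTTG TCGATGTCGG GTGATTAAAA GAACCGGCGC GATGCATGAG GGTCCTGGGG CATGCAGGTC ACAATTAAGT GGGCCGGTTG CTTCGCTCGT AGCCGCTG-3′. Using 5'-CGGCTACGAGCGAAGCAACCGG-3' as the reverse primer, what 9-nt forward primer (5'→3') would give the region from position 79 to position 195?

5'-CAGCCGATC-3'

The reverse primer's reverse complement CCGGTTGCTTCGCTCGTAGCCG matches the template at positions 174–195; the product starts at position 79.
The forward primer is identical to the top strand over positions 79–87: CAGCCGATC.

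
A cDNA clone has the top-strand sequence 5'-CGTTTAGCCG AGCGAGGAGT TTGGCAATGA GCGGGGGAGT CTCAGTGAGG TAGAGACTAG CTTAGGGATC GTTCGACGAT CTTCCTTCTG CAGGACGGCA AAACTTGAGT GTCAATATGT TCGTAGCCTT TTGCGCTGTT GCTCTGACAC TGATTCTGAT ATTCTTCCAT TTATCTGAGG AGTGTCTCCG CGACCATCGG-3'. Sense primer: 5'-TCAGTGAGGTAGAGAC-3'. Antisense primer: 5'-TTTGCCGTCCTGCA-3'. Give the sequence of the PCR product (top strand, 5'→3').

5'-TCAGTGAGGTAGAGACTAGCTTAGGGATCGTTCGACGATCTTCCTTCTGCAGGACGGCAAA-3'

Forward primer TCAGTGAGGTAGAGAC is found on the top strand at positions 42–57.
The reverse primer's reverse complement is TGCAGGACGGCAAA, which matches the template at positions 89–102.
The product is the template from position 42 through 102 (61 bp).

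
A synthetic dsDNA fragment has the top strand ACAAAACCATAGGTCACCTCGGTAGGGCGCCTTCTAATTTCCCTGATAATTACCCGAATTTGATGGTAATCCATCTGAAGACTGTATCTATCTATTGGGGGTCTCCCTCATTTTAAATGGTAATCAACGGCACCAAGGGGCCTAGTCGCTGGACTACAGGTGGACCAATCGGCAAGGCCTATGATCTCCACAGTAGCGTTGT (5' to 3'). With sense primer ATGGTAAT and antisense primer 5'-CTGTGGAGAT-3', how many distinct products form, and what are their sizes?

Two products: 131 bp, 77 bp

The forward primer ATGGTAAT matches the top strand at positions 63–70, 117–124.
The reverse primer's reverse complement is ATCTCCACAG, matching at positions 184–193.
Each forward site pairs with the reverse site to give a product ending at position 193: sizes 131, 77 bp.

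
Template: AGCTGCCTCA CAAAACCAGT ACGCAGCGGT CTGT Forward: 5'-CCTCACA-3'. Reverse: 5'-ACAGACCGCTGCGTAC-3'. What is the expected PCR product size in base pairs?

29 bp

The forward primer matches the template at positions 6–12.
The reverse primer's reverse complement is GTACGCAGCGGTCTGT, which matches the template at positions 19–34.
Amplicon spans positions 6–34: 29 bp.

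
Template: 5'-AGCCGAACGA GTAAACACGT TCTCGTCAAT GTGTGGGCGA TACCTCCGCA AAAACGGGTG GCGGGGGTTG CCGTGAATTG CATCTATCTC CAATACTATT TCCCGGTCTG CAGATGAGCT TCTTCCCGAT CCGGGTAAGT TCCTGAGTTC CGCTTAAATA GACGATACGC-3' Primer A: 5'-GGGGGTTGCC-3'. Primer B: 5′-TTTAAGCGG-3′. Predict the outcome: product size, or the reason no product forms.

Yes — a 96 bp product.

Primer A (GGGGGTTGCC) matches the top strand at positions 63–72; it acts as a forward primer.
Primer B's reverse complement is CCGCTTAAA, matching the top strand at positions 150–158; it acts as a reverse primer.
The 3' ends face each other across positions 63–158, giving a 96 bp product.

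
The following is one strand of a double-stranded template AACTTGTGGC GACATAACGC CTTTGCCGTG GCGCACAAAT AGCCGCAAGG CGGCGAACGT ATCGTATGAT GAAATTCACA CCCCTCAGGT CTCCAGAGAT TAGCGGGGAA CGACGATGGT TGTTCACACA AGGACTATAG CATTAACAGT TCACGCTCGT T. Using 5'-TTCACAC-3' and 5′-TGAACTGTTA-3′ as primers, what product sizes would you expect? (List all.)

79 bp, 31 bp

The forward primer TTCACAC matches the top strand at positions 75–81, 123–129.
The reverse primer's reverse complement is TAACAGTTCA, matching at positions 144–153.
Each forward site pairs with the reverse site to give a product ending at position 153: sizes 79, 31 bp.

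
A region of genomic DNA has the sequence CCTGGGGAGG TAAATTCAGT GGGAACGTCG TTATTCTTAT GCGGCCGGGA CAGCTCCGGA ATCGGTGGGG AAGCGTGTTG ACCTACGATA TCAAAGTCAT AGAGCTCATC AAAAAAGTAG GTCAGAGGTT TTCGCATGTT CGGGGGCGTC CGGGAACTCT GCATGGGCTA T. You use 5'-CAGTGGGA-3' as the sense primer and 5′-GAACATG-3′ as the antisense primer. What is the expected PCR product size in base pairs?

125 bp

The forward primer matches the template at positions 17–24.
Taking the reverse complement of GAACATG gives CATGTTC, found at positions 135–141 on the template; the primer anneals here to the top strand with its 3' end pointing upstream.
Amplicon spans positions 17–141: 125 bp.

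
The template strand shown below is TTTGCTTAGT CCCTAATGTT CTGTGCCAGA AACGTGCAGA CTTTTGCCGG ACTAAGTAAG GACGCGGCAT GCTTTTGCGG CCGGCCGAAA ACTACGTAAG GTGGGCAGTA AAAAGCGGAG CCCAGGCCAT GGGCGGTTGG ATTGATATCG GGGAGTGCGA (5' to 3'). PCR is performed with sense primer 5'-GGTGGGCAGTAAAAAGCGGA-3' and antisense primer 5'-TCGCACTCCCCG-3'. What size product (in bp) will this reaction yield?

Scanning the template, GGTGGGCAGTAAAAAGCGGA occurs at positions 100–119; this primer anneals to the bottom strand there with its 3' end pointing downstream.
Reverse complement of the reverse primer: CGGGGAGTGCGA. This occurs on the top strand at positions 149–160.
Amplicon spans positions 100–160: 61 bp.

61 bp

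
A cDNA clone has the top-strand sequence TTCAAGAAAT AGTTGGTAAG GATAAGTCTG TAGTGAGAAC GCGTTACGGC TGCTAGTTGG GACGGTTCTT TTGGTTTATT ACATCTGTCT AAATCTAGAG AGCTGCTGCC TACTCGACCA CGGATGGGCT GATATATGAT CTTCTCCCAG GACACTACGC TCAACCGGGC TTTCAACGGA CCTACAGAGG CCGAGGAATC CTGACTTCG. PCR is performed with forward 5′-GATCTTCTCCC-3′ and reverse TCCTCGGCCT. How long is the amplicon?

Scanning the template, GATCTTCTCCC occurs at positions 138–148; this primer anneals to the bottom strand there with its 3' end pointing downstream.
Reverse complement of the reverse primer: AGGCCGAGGA. This occurs on the top strand at positions 188–197.
The product runs from position 138 to position 197, so its length is 197 − 138 + 1 = 60 bp.

60 bp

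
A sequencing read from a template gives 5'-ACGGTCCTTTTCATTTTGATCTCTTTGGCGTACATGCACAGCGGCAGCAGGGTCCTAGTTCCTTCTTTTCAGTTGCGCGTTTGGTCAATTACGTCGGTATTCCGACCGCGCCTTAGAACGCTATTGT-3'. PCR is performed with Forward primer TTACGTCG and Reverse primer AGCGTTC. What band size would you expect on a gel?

Scanning the template, TTACGTCG occurs at positions 89–96; this primer anneals to the bottom strand there with its 3' end pointing downstream.
Reverse complement of the reverse primer: GAACGCT. This occurs on the top strand at positions 116–122.
Product length = (reverse-primer end) − (forward-primer start) + 1 = 122 − 89 + 1 = 34 bp.

34 bp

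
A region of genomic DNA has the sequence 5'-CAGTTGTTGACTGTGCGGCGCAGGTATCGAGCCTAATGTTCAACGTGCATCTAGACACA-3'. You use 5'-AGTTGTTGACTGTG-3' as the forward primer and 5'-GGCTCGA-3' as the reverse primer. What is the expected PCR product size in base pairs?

Scanning the template, AGTTGTTGACTGTG occurs at positions 2–15; this primer anneals to the bottom strand there with its 3' end pointing downstream.
The reverse primer's reverse complement is TCGAGCC, which matches the template at positions 27–33.
Amplicon spans positions 2–33: 32 bp.

32 bp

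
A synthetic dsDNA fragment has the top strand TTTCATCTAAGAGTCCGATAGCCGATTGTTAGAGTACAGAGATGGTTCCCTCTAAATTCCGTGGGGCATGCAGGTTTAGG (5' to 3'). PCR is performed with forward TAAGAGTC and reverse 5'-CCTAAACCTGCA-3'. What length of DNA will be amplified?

73 bp

The forward primer matches the template at positions 8–15.
Taking the reverse complement of CCTAAACCTGCA gives TGCAGGTTTAGG, found at positions 69–80 on the template; the primer anneals here to the top strand with its 3' end pointing upstream.
The product runs from position 8 to position 80, so its length is 80 − 8 + 1 = 73 bp.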